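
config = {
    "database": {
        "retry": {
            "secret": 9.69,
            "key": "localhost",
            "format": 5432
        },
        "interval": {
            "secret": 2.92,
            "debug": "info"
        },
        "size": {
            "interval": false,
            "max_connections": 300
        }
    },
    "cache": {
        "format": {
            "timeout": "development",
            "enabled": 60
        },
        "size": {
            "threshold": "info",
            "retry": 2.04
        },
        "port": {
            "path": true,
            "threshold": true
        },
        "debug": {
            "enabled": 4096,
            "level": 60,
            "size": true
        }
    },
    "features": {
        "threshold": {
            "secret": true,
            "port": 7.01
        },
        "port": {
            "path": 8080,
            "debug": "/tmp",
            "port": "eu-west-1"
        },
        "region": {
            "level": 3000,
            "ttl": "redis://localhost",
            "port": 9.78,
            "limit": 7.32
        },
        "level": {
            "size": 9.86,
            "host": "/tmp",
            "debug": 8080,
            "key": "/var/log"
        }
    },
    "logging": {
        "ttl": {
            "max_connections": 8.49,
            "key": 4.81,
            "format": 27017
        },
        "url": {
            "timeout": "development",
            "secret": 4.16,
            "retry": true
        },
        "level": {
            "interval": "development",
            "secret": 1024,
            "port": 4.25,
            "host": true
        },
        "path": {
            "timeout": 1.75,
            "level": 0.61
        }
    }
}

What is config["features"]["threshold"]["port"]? 7.01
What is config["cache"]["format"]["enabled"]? 60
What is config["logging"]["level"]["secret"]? 1024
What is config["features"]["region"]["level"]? 3000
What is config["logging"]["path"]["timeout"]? 1.75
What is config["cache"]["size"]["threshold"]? "info"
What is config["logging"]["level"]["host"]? True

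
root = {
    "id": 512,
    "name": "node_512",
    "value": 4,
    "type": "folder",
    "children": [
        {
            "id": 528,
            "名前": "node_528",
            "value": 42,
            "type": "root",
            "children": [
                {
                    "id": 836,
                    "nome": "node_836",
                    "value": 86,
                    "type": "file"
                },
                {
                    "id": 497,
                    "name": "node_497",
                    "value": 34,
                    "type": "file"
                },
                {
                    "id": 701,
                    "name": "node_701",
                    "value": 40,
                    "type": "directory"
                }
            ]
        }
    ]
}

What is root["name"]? "node_512"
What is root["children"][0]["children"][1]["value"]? 34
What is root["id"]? 512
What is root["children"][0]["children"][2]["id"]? 701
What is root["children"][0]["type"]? "root"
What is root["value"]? 4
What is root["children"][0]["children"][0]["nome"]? "node_836"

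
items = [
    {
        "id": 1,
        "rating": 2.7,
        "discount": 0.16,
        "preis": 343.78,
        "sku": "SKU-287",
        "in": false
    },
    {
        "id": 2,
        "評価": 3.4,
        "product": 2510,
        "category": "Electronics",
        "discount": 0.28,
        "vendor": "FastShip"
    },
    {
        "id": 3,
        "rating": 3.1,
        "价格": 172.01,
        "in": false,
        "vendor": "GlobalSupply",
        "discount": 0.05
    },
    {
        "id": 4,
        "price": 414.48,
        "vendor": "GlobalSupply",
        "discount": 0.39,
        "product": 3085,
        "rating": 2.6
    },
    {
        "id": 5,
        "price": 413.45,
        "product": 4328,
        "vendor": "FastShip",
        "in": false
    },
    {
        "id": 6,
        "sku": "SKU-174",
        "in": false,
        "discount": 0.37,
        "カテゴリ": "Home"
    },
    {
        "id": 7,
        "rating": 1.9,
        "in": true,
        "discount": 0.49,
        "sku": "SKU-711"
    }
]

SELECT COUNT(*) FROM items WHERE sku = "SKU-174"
1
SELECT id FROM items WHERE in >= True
[7]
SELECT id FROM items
[1, 2, 3, 4, 5, 6, 7]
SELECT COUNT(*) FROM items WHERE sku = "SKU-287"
1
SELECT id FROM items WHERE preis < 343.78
[]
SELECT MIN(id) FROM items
1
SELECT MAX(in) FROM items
True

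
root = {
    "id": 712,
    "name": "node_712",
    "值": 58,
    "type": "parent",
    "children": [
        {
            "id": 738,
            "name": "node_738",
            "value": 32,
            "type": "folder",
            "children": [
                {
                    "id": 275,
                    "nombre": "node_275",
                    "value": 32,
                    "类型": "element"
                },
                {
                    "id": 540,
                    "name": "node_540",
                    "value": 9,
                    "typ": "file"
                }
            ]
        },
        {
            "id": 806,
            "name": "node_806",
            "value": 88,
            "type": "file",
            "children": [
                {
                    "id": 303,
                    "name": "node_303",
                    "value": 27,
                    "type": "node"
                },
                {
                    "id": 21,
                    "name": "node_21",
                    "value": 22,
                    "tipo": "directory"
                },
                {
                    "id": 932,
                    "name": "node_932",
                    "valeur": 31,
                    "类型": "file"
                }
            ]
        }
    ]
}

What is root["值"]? 58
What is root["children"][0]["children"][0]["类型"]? "element"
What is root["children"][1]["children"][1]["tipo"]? "directory"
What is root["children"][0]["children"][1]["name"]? "node_540"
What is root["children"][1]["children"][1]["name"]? "node_21"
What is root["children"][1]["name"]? "node_806"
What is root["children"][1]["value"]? 88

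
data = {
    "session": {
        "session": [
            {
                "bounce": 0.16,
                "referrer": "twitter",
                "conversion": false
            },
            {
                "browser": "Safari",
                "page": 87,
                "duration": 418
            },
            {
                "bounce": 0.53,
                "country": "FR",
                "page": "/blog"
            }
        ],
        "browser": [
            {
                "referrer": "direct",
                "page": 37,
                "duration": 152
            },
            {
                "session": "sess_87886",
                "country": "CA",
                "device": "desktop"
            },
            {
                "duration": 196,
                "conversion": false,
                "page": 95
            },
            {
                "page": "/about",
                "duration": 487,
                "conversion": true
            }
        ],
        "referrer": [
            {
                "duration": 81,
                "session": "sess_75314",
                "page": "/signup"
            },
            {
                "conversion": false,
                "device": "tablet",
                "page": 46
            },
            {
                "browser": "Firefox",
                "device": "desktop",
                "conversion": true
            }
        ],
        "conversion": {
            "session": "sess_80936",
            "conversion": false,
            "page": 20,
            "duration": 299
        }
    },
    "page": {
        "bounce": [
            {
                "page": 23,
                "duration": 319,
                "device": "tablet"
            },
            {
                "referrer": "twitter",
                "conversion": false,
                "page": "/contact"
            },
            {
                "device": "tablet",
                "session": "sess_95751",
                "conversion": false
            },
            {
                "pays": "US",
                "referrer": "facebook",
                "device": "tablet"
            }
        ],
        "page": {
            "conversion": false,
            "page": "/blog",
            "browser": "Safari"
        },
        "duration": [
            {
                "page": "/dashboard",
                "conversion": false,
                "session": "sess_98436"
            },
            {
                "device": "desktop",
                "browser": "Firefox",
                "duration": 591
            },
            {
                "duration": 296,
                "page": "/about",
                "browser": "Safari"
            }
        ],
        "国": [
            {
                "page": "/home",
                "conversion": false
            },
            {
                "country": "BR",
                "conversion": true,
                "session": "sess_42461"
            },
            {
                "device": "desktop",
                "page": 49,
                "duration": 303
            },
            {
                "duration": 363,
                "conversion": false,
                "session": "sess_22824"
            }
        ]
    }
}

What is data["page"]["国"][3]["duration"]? 363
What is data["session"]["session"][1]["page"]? 87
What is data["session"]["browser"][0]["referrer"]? "direct"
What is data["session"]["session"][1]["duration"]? 418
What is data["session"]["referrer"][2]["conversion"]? True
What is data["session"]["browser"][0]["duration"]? 152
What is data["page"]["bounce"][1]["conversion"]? False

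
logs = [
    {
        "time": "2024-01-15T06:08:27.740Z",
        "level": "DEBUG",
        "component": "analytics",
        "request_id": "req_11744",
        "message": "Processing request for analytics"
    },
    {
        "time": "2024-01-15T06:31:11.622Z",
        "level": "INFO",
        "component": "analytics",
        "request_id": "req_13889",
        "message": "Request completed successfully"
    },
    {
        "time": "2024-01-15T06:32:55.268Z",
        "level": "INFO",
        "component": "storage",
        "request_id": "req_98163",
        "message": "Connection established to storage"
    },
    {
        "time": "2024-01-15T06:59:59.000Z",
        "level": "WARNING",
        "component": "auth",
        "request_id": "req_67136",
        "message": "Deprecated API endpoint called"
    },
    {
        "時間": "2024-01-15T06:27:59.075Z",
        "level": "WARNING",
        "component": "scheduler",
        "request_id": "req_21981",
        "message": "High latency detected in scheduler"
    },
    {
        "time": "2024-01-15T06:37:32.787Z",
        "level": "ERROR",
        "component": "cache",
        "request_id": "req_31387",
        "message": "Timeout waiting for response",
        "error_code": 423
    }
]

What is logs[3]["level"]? "WARNING"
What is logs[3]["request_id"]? "req_67136"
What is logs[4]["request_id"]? "req_21981"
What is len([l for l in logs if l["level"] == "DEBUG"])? 1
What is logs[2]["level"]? "INFO"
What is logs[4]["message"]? "High latency detected in scheduler"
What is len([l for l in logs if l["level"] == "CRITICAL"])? 0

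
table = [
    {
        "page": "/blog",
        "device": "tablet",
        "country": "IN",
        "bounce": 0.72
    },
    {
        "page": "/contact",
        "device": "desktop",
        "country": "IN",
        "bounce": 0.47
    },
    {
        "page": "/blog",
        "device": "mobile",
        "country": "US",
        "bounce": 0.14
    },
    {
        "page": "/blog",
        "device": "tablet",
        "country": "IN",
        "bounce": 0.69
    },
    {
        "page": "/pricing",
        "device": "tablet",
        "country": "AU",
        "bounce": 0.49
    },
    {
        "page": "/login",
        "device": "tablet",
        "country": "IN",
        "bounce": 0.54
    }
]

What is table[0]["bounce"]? 0.72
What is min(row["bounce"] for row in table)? 0.14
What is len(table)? 6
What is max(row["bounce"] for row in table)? 0.72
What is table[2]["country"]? "US"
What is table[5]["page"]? "/login"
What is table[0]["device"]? "tablet"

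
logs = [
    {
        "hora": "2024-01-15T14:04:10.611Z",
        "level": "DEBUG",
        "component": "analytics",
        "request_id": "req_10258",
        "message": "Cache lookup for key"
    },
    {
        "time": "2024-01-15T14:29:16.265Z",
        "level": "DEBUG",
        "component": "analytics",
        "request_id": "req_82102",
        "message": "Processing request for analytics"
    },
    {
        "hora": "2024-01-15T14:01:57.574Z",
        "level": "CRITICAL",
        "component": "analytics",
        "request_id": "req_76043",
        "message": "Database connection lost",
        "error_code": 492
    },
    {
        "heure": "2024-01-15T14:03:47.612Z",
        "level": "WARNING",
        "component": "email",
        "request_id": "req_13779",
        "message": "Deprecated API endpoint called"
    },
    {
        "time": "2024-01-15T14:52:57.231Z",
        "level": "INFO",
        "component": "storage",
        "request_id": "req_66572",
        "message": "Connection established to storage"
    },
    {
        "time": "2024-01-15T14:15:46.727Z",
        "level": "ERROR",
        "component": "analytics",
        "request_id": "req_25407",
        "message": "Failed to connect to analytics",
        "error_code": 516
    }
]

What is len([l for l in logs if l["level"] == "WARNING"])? 1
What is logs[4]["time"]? "2024-01-15T14:52:57.231Z"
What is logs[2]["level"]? "CRITICAL"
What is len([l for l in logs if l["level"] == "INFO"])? 1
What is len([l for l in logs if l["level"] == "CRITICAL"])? 1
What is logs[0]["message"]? "Cache lookup for key"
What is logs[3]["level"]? "WARNING"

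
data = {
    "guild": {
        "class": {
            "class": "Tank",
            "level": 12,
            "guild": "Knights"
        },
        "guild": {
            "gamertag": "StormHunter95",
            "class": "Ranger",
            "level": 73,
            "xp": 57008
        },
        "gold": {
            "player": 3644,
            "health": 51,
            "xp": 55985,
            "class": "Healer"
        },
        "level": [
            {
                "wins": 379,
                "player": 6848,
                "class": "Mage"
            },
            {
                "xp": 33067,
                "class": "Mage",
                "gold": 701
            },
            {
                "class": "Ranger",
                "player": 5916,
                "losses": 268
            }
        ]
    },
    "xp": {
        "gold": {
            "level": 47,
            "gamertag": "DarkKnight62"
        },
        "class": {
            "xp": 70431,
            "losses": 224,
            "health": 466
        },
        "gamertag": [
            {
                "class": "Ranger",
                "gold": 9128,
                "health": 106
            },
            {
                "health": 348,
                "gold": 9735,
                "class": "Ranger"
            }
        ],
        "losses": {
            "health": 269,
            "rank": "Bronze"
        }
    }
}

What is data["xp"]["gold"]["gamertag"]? "DarkKnight62"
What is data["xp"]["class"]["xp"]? 70431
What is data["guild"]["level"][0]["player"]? 6848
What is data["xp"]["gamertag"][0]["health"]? 106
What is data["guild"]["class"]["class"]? "Tank"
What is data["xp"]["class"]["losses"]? 224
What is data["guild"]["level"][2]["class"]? "Ranger"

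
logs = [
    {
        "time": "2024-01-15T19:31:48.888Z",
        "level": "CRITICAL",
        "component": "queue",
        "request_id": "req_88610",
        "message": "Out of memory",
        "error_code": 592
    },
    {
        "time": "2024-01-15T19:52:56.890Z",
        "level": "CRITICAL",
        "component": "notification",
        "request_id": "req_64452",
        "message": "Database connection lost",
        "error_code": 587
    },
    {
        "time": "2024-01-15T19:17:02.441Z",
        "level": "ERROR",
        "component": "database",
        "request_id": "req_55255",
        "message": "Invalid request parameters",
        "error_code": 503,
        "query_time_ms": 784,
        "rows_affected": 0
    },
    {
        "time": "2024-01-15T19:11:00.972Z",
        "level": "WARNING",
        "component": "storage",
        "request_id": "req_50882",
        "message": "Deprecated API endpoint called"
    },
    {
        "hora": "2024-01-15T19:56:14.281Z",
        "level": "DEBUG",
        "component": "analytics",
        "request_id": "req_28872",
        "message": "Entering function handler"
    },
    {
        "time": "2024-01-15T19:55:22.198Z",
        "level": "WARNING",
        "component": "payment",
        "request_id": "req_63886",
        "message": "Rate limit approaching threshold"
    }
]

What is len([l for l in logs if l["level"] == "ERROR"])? 1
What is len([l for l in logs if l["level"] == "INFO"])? 0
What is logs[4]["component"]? "analytics"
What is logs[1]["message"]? "Database connection lost"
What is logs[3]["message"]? "Deprecated API endpoint called"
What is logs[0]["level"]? "CRITICAL"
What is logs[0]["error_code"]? 592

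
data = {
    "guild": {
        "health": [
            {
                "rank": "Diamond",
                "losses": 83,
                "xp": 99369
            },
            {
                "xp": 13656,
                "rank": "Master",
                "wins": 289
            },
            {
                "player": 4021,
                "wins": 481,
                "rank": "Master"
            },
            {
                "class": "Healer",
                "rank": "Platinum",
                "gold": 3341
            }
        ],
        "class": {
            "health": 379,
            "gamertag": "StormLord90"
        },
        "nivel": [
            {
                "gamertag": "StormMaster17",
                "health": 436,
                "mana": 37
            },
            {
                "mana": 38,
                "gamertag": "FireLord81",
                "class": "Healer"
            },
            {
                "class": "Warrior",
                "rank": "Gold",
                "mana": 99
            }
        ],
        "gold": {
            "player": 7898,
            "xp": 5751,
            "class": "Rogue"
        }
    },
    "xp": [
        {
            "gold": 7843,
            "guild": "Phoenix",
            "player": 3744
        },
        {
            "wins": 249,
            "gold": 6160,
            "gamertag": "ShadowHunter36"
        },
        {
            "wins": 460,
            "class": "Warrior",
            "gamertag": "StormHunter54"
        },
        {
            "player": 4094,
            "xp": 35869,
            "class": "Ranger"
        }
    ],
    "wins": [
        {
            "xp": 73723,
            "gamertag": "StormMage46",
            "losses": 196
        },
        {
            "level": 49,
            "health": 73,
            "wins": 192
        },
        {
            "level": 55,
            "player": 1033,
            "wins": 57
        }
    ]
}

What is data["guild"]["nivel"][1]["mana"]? 38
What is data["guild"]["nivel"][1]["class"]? "Healer"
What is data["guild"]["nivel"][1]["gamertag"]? "FireLord81"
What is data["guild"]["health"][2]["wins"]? 481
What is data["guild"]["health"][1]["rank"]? "Master"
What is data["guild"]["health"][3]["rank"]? "Platinum"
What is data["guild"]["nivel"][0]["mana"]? 37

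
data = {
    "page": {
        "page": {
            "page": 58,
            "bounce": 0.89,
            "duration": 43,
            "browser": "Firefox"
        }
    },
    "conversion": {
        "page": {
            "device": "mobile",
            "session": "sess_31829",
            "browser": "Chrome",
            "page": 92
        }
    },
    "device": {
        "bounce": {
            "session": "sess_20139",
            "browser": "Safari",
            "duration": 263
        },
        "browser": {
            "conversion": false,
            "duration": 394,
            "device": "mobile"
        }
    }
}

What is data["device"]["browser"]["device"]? "mobile"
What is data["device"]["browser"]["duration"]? 394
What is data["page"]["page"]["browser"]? "Firefox"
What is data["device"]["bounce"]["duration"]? 263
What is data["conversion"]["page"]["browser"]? "Chrome"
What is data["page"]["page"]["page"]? 58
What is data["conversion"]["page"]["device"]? "mobile"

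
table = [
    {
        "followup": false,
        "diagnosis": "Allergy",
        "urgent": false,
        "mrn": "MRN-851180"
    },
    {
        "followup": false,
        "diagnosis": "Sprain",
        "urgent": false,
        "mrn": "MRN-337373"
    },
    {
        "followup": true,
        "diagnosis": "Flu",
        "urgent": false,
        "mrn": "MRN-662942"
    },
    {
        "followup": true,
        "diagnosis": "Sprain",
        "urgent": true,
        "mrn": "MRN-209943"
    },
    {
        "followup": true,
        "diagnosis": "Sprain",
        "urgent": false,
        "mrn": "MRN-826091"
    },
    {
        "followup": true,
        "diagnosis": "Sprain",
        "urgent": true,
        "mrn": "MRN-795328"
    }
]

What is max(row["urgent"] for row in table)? True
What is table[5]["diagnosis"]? "Sprain"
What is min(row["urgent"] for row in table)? False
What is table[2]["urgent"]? False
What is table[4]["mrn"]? "MRN-826091"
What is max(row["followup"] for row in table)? True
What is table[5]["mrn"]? "MRN-795328"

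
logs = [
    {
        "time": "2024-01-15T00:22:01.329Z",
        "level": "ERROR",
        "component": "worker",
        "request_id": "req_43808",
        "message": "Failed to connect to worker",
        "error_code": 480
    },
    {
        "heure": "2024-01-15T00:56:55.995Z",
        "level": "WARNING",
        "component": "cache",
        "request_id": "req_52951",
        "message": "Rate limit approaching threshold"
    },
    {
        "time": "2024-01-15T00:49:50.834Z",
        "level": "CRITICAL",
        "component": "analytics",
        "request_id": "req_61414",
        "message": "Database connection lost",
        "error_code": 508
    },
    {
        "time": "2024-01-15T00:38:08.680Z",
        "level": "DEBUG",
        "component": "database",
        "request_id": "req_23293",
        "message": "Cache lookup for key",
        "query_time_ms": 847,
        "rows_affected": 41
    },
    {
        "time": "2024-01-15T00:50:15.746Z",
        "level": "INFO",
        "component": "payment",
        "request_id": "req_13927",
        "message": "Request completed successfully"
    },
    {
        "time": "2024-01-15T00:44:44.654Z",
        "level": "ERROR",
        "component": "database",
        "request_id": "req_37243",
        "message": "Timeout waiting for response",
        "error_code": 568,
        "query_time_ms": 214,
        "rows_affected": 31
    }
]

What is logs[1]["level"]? "WARNING"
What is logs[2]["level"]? "CRITICAL"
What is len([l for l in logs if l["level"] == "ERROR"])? 2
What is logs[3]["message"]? "Cache lookup for key"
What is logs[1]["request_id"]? "req_52951"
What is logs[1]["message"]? "Rate limit approaching threshold"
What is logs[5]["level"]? "ERROR"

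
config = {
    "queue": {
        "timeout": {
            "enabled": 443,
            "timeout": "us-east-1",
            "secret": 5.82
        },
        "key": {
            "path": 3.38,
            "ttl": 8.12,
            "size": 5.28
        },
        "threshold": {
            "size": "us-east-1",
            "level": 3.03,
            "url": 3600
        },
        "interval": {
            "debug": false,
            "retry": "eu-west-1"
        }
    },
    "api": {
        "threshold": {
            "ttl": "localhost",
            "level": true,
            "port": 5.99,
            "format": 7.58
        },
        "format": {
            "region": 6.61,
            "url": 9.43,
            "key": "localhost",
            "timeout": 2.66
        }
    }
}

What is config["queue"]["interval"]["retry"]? "eu-west-1"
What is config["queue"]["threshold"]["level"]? 3.03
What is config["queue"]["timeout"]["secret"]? 5.82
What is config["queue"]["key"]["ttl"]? 8.12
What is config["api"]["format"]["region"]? 6.61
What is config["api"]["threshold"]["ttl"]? "localhost"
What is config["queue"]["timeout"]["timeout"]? "us-east-1"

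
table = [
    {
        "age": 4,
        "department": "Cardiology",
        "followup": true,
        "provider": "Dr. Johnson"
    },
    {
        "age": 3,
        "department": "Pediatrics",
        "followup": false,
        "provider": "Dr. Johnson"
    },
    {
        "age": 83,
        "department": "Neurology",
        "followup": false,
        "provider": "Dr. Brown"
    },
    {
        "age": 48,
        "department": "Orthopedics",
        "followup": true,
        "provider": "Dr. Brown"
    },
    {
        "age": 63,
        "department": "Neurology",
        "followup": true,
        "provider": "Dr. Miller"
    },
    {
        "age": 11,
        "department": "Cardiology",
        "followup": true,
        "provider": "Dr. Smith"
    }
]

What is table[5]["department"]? "Cardiology"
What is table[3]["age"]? 48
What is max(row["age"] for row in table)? 83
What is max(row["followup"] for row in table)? True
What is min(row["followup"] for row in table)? False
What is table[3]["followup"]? True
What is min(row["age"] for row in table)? 3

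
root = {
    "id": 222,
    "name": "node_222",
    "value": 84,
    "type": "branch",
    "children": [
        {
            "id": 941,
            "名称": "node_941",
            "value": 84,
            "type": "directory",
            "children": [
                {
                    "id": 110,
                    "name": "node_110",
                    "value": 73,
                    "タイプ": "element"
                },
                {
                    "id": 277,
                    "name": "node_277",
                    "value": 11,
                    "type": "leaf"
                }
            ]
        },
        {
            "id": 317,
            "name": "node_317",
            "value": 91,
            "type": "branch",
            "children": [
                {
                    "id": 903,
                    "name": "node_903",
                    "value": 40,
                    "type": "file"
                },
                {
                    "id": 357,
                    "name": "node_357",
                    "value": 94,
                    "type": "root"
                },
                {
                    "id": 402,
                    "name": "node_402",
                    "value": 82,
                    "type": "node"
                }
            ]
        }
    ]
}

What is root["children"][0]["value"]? 84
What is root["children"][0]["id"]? 941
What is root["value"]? 84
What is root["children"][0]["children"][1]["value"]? 11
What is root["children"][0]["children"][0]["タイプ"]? "element"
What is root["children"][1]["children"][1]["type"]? "root"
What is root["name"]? "node_222"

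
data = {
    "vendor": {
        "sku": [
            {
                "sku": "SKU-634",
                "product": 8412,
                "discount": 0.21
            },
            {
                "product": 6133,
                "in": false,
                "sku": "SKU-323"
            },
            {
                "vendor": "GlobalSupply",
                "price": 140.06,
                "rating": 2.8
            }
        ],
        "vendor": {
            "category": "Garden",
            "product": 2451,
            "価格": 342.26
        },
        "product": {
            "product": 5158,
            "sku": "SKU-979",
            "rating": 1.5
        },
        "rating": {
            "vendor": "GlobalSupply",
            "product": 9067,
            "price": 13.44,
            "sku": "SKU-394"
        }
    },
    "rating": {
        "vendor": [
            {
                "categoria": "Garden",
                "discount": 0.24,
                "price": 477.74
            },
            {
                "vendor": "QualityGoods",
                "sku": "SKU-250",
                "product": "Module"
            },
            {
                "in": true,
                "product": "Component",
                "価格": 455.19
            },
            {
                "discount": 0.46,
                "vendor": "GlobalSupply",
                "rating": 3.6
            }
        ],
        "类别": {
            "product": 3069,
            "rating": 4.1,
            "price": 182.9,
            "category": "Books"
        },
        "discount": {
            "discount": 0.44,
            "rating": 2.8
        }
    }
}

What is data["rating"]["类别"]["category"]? "Books"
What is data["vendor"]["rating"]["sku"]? "SKU-394"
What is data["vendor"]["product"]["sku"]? "SKU-979"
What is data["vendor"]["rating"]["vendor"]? "GlobalSupply"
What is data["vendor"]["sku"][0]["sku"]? "SKU-634"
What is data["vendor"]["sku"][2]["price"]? 140.06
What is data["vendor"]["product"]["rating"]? 1.5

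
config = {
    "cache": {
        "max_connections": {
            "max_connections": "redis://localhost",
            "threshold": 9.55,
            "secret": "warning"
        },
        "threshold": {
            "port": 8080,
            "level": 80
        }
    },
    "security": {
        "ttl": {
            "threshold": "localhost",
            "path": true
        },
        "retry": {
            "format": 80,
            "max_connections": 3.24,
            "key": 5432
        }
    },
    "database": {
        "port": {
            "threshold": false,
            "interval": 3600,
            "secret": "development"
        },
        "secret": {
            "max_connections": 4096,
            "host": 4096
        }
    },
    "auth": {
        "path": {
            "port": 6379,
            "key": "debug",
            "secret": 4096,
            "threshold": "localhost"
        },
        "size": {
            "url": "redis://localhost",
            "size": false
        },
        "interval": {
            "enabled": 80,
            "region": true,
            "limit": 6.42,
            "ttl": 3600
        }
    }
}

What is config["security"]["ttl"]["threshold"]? "localhost"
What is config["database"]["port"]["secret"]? "development"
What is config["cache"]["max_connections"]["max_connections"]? "redis://localhost"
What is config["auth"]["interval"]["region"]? True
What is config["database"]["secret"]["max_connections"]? 4096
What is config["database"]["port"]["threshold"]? False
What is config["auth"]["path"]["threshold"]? "localhost"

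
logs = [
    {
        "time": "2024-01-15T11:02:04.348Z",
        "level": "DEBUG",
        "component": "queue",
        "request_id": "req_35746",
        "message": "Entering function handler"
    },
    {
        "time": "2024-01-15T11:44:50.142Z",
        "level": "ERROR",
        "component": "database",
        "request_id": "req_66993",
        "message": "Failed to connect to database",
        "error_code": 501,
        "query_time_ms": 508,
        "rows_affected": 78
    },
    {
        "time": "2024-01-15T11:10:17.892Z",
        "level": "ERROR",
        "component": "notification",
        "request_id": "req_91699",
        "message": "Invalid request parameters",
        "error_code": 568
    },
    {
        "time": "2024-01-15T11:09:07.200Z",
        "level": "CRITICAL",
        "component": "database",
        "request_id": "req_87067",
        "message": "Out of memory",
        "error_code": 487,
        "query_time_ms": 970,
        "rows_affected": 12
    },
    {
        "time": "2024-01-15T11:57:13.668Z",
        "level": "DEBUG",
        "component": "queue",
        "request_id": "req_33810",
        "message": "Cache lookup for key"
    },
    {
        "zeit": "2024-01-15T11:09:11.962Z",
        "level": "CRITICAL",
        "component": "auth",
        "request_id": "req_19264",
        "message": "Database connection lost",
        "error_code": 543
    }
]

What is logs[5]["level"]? "CRITICAL"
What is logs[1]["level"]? "ERROR"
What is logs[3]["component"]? "database"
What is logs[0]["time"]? "2024-01-15T11:02:04.348Z"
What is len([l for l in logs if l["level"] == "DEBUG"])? 2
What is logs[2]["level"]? "ERROR"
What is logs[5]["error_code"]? 543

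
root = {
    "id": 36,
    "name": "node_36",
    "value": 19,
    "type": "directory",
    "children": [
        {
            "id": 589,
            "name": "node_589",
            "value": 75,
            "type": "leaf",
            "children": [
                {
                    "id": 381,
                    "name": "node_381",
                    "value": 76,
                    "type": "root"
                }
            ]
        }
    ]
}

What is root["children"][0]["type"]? "leaf"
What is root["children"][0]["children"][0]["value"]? 76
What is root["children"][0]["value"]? 75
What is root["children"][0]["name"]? "node_589"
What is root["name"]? "node_36"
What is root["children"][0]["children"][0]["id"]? 381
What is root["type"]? "directory"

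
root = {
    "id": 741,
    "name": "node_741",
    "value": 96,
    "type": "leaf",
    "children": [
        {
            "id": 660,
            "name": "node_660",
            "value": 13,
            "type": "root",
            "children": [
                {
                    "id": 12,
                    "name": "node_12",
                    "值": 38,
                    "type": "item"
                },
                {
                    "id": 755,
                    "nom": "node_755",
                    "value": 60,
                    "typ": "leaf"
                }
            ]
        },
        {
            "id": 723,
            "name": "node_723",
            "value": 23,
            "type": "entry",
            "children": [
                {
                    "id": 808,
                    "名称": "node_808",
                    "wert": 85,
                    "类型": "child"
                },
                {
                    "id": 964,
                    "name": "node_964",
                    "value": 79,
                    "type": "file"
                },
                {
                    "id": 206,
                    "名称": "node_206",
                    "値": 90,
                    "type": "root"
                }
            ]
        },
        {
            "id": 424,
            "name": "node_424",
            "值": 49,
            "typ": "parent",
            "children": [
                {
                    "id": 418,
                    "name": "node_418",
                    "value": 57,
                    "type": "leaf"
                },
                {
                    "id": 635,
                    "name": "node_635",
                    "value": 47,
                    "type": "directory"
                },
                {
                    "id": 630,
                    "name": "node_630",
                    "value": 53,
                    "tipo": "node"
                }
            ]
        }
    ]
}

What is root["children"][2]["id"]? 424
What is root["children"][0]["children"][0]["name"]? "node_12"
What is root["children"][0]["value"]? 13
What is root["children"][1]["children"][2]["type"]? "root"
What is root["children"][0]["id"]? 660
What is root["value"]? 96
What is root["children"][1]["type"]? "entry"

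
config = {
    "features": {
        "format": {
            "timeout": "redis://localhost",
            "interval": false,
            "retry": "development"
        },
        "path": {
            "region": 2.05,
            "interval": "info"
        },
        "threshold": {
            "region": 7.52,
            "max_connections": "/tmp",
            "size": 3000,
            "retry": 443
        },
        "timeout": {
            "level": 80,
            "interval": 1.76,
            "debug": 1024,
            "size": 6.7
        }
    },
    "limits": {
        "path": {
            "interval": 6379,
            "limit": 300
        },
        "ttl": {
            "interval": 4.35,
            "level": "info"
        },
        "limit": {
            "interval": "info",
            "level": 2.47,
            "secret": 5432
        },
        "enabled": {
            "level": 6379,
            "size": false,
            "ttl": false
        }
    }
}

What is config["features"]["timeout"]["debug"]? 1024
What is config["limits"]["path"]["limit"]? 300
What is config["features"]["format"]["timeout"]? "redis://localhost"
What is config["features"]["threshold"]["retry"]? 443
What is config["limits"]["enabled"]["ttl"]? False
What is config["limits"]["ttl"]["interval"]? 4.35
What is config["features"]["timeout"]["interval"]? 1.76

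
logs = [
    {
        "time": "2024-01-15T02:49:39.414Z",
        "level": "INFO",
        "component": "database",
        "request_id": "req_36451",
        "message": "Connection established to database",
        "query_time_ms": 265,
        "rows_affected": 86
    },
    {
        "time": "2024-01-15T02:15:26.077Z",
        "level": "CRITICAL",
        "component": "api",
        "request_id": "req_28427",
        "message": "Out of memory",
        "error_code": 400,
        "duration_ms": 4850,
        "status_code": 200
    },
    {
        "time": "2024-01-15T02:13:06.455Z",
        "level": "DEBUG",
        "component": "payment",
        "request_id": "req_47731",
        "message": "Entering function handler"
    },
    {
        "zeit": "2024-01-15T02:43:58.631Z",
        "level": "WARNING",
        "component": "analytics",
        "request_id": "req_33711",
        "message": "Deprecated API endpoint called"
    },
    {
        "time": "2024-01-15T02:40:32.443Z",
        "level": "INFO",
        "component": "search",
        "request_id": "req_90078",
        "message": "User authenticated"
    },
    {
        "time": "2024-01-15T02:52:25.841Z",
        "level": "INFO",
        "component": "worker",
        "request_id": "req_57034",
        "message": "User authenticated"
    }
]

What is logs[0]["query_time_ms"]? 265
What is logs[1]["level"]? "CRITICAL"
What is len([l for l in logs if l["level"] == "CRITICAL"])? 1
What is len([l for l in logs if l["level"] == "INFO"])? 3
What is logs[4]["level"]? "INFO"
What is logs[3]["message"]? "Deprecated API endpoint called"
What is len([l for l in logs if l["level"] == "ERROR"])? 0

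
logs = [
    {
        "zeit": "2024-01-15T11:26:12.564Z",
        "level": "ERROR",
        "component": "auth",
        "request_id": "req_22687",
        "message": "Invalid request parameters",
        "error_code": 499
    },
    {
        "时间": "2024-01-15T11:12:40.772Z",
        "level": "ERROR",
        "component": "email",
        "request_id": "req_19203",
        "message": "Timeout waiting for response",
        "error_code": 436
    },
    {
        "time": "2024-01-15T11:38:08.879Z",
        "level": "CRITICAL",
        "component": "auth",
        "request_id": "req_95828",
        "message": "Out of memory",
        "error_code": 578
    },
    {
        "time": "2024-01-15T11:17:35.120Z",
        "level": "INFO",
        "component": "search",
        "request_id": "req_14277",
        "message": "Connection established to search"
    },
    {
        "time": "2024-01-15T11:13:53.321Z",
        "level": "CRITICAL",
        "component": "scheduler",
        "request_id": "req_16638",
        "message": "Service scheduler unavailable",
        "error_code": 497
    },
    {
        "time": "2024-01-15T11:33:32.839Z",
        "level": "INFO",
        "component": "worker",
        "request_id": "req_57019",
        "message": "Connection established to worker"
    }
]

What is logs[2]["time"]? "2024-01-15T11:38:08.879Z"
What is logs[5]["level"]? "INFO"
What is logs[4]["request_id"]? "req_16638"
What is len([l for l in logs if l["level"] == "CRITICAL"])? 2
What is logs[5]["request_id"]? "req_57019"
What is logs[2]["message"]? "Out of memory"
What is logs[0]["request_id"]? "req_22687"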